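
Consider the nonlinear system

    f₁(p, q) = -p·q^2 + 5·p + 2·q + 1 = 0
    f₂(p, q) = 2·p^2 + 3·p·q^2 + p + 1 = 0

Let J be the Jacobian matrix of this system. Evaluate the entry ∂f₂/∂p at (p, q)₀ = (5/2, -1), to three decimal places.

∂f₂/∂p = 4·p + 3·q^2 + 1.
At (5/2, -1) this is 14.000.

14.000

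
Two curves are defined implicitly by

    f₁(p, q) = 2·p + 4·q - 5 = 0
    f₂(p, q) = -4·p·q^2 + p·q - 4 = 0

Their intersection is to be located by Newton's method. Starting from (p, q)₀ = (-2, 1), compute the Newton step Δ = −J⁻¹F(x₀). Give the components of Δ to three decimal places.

(1.950, 0.275)

At (-2, 1): F = (-5.000, 2.000).
Jacobian J = [[2, 4], [-4·q^2 + q, -8·p·q + p]].
At the point, J = [[2.000, 4.000], [-3.000, 14.000]] (det J = 40.000).
Solving J·Δ = −F gives Δ = (1.950, 0.275).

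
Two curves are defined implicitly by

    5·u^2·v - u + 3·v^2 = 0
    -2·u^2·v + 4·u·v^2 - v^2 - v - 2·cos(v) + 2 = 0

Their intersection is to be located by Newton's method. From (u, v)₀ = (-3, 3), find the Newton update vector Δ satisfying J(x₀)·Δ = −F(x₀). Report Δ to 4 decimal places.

(1.2302, -0.8421)

At (-3, 3): F = (165.0000, -170.020015).
Jacobian J = [[10·u·v - 1, 5·u^2 + 6·v], [-4·u·v + 4·v^2, -2·u^2 + 8·u·v - 2·v + 2·sin(v) - 1]].
At the point, J = [[-91.0000, 63.0000], [72.0000, -96.717760]] (det J = 4265.316159).
Solving J·Δ = −F gives Δ = (1.2302, -0.8421).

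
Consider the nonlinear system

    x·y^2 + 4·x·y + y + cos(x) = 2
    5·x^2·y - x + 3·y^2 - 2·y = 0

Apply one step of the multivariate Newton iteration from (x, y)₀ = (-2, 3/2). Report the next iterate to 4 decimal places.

(-2.0352, 0.1355)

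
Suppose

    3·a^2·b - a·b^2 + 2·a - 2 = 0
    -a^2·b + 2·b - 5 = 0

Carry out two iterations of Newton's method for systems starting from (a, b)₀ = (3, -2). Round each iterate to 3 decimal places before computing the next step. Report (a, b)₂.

At (3, -2): F = (-62.000, 9.000).
Jacobian J = [[6·a·b - b^2 + 2, 3·a^2 - 2·a·b], [-2·a·b, -a^2 + 2]].
At the point, J = [[-38.000, 39.000], [12.000, -7.000]] (det J = -202.000).
Solving J·Δ = −F gives Δ = (0.411, 1.990).
Then the next iterate is (a, b)₁ = (3.411, -0.010).
Round to (3.411, -0.010) and repeat: F = (4.47261, -4.90365), J = [[1.79524, 34.97298], [0.06822, -9.63492]].
Δ = (6.524, -0.463), so (a, b)₂ = (9.935, -0.473).

(9.935, -0.473)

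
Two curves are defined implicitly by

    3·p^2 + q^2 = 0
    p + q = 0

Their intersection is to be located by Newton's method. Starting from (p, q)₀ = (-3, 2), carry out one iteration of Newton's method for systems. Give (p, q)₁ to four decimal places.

(-1.4091, 1.4091)

At (-3, 2): F = (31.0000, -1.0000).
Jacobian J = [[6·p, 2·q], [1, 1]].
At the point, J = [[-18.0000, 4.0000], [1.0000, 1.0000]] (det J = -22.0000).
Solving J·Δ = −F gives Δ = (1.5909, -0.5909).
Then the next iterate is (p, q)₁ = (-1.4091, 1.4091).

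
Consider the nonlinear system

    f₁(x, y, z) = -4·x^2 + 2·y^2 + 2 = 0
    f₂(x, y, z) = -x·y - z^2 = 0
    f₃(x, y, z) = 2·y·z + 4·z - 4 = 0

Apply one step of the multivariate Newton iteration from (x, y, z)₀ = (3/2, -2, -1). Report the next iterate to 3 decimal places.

(2.917, -4.000, -4.917)

At (3/2, -2, -1): F = (1.000, 2.000, -4.000).
Jacobian J = [[-8·x, 4·y, 0], [-y, -x, -2·z], [0, 2·z, 2·y + 4]].
At the point, J = [[-12.000, -8.000, 0.000], [2.000, -1.500, 2.000], [0.000, -2.000, 0.000]] (det J = -48.000).
Solving J·Δ = −F gives Δ = (1.417, -2.000, -3.917).
Then the next iterate is (x, y, z)₁ = (2.917, -4.000, -4.917).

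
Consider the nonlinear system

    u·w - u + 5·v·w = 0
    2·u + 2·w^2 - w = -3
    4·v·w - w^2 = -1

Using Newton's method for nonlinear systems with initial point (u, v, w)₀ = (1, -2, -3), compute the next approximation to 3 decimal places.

At (1, -2, -3): F = (26.000, 26.000, 16.000).
Jacobian J = [[w - 1, 5·w, u + 5·v], [2, 0, 4·w - 1], [0, 4·w, 4·v - 2·w]].
At the point, J = [[-4.000, -15.000, -9.000], [2.000, 0.000, -13.000], [0.000, -12.000, -2.000]] (det J = 780.000).
Solving J·Δ = −F gives Δ = (-1.400, 1.036, 1.785).
Then the next iterate is (u, v, w)₁ = (-0.400, -0.964, -1.215).

(-0.400, -0.964, -1.215)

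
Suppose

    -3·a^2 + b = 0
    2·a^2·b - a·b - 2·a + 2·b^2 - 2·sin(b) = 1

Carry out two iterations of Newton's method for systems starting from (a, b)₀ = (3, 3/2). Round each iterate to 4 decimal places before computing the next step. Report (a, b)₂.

(0.9597, 1.5717)

At (3, 3/2): F = (-25.5000, 18.005010).
Jacobian J = [[-6·a, 1], [4·a·b - b - 2, 2·a^2 - a + 4·b - 2·cos(b)]].
At the point, J = [[-18.0000, 1.0000], [14.5000, 20.858526]] (det J = -389.953461).
Solving J·Δ = −F gives Δ = (-1.4102, 0.1171).
Then the next iterate is (a, b)₁ = (1.5898, 1.6171).
Round to (1.5898, 1.6171) and repeat: F = (-5.965292, 4.656027), J = [[-9.5388, 1.0000], [6.666362, 10.026102]].
Δ = (-0.6301, -0.0454), so (a, b)₂ = (0.9597, 1.5717).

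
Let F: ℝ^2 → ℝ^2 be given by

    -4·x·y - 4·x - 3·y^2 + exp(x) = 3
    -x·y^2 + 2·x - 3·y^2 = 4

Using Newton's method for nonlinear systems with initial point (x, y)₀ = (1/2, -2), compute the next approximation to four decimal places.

At (1/2, -2): F = (-11.351279, -17.0000).
Jacobian J = [[-4·y + exp(x) - 4, -4·x - 6·y], [-y^2 + 2, -2·x·y - 6·y]].
At the point, J = [[5.648721, 10.0000], [-2.0000, 14.0000]] (det J = 99.082098).
Solving J·Δ = −F gives Δ = (-0.1118, 1.1983).
Then the next iterate is (x, y)₁ = (0.3882, -0.8017).

(0.3882, -0.8017)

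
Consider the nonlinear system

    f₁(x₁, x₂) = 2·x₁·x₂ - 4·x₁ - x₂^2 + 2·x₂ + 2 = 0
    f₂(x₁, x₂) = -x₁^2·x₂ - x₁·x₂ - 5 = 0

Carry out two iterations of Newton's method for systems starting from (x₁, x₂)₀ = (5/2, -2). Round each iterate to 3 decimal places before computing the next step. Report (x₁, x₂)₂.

At (5/2, -2): F = (-26.000, 12.500).
Jacobian J = [[2·x₂ - 4, 2·x₁ - 2·x₂ + 2], [-2·x₁·x₂ - x₂, -x₁^2 - x₁]].
At the point, J = [[-8.000, 11.000], [12.000, -8.750]] (det J = -62.000).
Solving J·Δ = −F gives Δ = (1.452, 3.419).
Then the next iterate is (x₁, x₂)₁ = (3.952, 1.419).
Round to (3.952, 1.419) and repeat: F = (-1.76778, -32.77026), J = [[-1.162, 7.066], [-12.63478, -19.57030]].
Δ = (-2.376, -0.141), so (x₁, x₂)₂ = (1.576, 1.278).

(1.576, 1.278)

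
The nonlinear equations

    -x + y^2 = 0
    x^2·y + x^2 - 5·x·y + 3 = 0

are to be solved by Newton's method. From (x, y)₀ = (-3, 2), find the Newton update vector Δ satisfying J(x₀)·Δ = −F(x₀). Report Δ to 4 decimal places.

At (-3, 2): F = (7.0000, 60.0000).
Jacobian J = [[-1, 2·y], [2·x·y + 2·x - 5·y, x^2 - 5·x]].
At the point, J = [[-1.0000, 4.0000], [-28.0000, 24.0000]] (det J = 88.0000).
Solving J·Δ = −F gives Δ = (0.8182, -1.5455).

(0.8182, -1.5455)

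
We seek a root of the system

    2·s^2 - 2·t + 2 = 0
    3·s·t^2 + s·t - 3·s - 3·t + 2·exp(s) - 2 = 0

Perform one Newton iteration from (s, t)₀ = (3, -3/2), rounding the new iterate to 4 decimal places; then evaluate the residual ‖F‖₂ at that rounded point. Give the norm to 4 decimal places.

At (3, -3/2): F = (23.0000, 49.421074).
Jacobian J = [[4·s, -2], [3·t^2 + t + 2·exp(s) - 3, 6·s·t + s - 3]].
At the point, J = [[12.0000, -2.0000], [42.421074, -27.0000]] (det J = -239.157852).
Solving J·Δ = −F gives Δ = (-2.1833, -1.5999).
Then the next iterate is (s, t)₁ = (0.8167, -3.0999).
Re-evaluating at (0.8167, -3.0999): F = (9.533798, 30.387893), so ‖F‖₂ = 31.8483.

31.8483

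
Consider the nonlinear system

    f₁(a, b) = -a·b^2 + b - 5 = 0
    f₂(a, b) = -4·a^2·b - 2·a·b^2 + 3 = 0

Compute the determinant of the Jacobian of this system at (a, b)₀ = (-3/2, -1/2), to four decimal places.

-0.2500

J = [[-b^2, -2·a·b + 1], [-8·a·b - 2·b^2, -4·a^2 - 4·a·b]].
At the point, J = [[-0.2500, -0.5000], [-6.5000, -12.0000]].
det J = -0.2500.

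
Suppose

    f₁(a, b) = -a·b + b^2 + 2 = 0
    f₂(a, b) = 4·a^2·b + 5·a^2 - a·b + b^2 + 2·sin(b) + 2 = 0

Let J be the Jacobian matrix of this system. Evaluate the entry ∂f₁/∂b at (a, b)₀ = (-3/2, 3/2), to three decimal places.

4.500

∂f₁/∂b = -a + 2·b.
At (-3/2, 3/2) this is 4.500.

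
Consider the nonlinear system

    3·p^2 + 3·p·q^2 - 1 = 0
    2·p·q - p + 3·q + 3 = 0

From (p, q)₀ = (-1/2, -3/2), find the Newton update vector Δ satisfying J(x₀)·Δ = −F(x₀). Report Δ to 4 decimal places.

(0.3725, 0.4951)

At (-1/2, -3/2): F = (-3.6250, 0.5000).
Jacobian J = [[6·p + 3·q^2, 6·p·q], [2·q - 1, 2·p + 3]].
At the point, J = [[3.7500, 4.5000], [-4.0000, 2.0000]] (det J = 25.5000).
Solving J·Δ = −F gives Δ = (0.3725, 0.4951).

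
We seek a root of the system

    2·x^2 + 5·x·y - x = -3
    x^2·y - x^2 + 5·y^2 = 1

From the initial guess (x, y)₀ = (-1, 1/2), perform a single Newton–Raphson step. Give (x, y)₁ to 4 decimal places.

(0.9750, 0.2125)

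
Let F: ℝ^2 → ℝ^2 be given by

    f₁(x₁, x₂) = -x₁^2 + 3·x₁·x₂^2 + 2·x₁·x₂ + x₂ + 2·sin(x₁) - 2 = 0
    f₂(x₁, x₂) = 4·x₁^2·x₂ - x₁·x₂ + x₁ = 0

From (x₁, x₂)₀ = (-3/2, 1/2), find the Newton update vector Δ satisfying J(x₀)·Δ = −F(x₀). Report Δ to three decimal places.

(4.068, 1.774)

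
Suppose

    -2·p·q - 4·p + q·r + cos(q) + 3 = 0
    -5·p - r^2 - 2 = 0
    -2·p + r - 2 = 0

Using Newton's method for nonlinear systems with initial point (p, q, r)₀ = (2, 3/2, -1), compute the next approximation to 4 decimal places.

(3.0000, 0.5114, 8.0000)

At (2, 3/2, -1): F = (-12.429263, -13.0000, -7.0000).
Jacobian J = [[-2·q - 4, -2·p + r - sin(q), q], [-5, 0, -2·r], [-2, 0, 1]].
At the point, J = [[-7.0000, -5.997495, 1.5000], [-5.0000, 0.0000, 2.0000], [-2.0000, 0.0000, 1.0000]] (det J = -5.997495).
Solving J·Δ = −F gives Δ = (1.0000, -0.9886, 9.0000).
Then the next iterate is (p, q, r)₁ = (3.0000, 0.5114, 8.0000).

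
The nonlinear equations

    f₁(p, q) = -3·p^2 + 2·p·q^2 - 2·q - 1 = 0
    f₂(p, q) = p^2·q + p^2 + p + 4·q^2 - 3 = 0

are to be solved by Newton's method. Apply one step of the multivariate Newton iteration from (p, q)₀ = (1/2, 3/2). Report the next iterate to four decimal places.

(3.0378, 0.1933)

At (1/2, 3/2): F = (-2.5000, 7.1250).
Jacobian J = [[-6·p + 2·q^2, 4·p·q - 2], [2·p·q + 2·p + 1, p^2 + 8·q]].
At the point, J = [[1.5000, 1.0000], [3.5000, 12.2500]] (det J = 14.8750).
Solving J·Δ = −F gives Δ = (2.5378, -1.3067).
Then the next iterate is (p, q)₁ = (3.0378, 0.1933).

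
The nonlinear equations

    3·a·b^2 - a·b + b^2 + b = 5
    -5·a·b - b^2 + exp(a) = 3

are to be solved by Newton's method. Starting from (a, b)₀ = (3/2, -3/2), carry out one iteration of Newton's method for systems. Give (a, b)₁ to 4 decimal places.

(0.6497, -1.4347)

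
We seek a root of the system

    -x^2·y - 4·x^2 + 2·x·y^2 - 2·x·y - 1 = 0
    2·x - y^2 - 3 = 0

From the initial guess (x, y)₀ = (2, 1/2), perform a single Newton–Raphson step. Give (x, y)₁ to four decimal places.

(1.1321, -0.4858)

At (2, 1/2): F = (-20.0000, 0.7500).
Jacobian J = [[-2·x·y - 8·x + 2·y^2 - 2·y, -x^2 + 4·x·y - 2·x], [2, -2·y]].
At the point, J = [[-18.5000, -4.0000], [2.0000, -1.0000]] (det J = 26.5000).
Solving J·Δ = −F gives Δ = (-0.8679, -0.9858).
Then the next iterate is (x, y)₁ = (1.1321, -0.4858).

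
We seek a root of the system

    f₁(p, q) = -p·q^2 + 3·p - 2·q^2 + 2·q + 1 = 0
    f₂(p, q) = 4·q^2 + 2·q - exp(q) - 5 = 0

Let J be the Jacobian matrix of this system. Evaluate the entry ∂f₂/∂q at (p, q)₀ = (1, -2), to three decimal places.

-14.135

∂f₂/∂q = 8·q - exp(q) + 2.
At (1, -2) this is -14.135.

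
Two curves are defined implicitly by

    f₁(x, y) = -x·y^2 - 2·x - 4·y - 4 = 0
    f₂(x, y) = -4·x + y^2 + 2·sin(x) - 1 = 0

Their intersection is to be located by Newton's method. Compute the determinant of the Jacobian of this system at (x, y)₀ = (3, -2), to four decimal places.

71.8399

J = [[-y^2 - 2, -2·x·y - 4], [2·cos(x) - 4, 2·y]].
At the point, J = [[-6.0000, 8.0000], [-5.979985, -4.0000]].
det J = 71.8399.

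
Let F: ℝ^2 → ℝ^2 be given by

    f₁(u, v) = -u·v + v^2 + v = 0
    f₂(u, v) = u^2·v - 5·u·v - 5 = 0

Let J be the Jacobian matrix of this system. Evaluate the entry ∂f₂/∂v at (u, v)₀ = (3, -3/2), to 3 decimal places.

-6.000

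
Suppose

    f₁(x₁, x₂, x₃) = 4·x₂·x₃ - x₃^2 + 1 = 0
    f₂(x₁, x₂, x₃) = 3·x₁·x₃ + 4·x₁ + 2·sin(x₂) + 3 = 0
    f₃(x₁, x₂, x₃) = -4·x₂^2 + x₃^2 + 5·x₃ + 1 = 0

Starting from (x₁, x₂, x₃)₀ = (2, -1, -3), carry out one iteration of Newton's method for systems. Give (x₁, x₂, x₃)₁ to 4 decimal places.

(23.8198, 2.5000, 16.0000)

At (2, -1, -3): F = (4.0000, -8.682942, -9.0000).
Jacobian J = [[0, 4·x₃, 4·x₂ - 2·x₃], [3·x₃ + 4, 2·cos(x₂), 3·x₁], [0, -8·x₂, 2·x₃ + 5]].
At the point, J = [[0.0000, -12.0000, 2.0000], [-5.0000, 1.080605, 6.0000], [0.0000, 8.0000, -1.0000]] (det J = -20.0000).
Solving J·Δ = −F gives Δ = (21.8198, 3.5000, 19.0000).
Then the next iterate is (x₁, x₂, x₃)₁ = (23.8198, 2.5000, 16.0000).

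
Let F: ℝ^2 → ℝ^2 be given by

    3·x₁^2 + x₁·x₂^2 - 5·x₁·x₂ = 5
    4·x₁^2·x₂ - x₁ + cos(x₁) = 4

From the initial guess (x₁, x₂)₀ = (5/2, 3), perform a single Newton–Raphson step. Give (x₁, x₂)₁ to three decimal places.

At (5/2, 3): F = (-1.250, 67.69886).
Jacobian J = [[6·x₁ + x₂^2 - 5·x₂, 2·x₁·x₂ - 5·x₁], [8·x₁·x₂ - sin(x₁) - 1, 4·x₁^2]].
At the point, J = [[9.000, 2.500], [58.40153, 25.000]] (det J = 78.99618).
Solving J·Δ = −F gives Δ = (2.538, -8.637).
Then the next iterate is (x₁, x₂)₁ = (5.038, -5.637).

(5.038, -5.637)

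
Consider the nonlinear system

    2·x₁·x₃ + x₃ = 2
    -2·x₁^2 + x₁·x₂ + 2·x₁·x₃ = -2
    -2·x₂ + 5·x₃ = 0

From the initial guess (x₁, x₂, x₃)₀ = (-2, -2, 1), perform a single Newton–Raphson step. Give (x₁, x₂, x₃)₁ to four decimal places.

At (-2, -2, 1): F = (-5.0000, -6.0000, 9.0000).
Jacobian J = [[2·x₃, 0, 2·x₁ + 1], [-4·x₁ + x₂ + 2·x₃, x₁, 2·x₁], [0, -2, 5]].
At the point, J = [[2.0000, 0.0000, -3.0000], [8.0000, -2.0000, -4.0000], [0.0000, -2.0000, 5.0000]] (det J = 12.0000).
Solving J·Δ = −F gives Δ = (0.0000, 0.3333, -1.6667).
Then the next iterate is (x₁, x₂, x₃)₁ = (-2.0000, -1.6667, -0.6667).

(-2.0000, -1.6667, -0.6667)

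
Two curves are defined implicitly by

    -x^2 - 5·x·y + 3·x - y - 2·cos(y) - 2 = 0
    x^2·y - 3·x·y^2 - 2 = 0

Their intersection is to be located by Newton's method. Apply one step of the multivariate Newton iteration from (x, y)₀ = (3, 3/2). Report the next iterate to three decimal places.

At (3, 3/2): F = (-26.14147, -8.750).
Jacobian J = [[-2·x - 5·y + 3, -5·x + 2·sin(y) - 1], [2·x·y - 3·y^2, x^2 - 6·x·y]].
At the point, J = [[-10.500, -14.00501], [2.250, -18.000]] (det J = 220.51127).
Solving J·Δ = −F gives Δ = (-1.578, -0.683).
Then the next iterate is (x, y)₁ = (1.422, 0.817).

(1.422, 0.817)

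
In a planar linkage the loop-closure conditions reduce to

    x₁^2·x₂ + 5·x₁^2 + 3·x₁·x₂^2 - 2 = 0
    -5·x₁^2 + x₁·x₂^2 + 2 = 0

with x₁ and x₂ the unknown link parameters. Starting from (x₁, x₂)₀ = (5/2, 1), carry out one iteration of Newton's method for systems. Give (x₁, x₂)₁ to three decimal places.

At (5/2, 1): F = (43.000, -26.750).
Jacobian J = [[2·x₁·x₂ + 10·x₁ + 3·x₂^2, x₁^2 + 6·x₁·x₂], [-10·x₁ + x₂^2, 2·x₁·x₂]].
At the point, J = [[33.000, 21.250], [-24.000, 5.000]] (det J = 675.000).
Solving J·Δ = −F gives Δ = (-1.161, -0.221).
Then the next iterate is (x₁, x₂)₁ = (1.339, 0.779).

(1.339, 0.779)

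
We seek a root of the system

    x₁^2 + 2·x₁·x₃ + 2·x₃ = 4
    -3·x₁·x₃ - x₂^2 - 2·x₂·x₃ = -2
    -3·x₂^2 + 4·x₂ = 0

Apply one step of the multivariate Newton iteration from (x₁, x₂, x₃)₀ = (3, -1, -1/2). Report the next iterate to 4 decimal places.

(1.7277, -0.3000, 0.1702)

At (3, -1, -1/2): F = (1.0000, 4.5000, -7.0000).
Jacobian J = [[2·x₁ + 2·x₃, 0, 2·x₁ + 2], [-3·x₃, -2·x₂ - 2·x₃, -3·x₁ - 2·x₂], [0, -6·x₂ + 4, 0]].
At the point, J = [[5.0000, 0.0000, 8.0000], [1.5000, 3.0000, -7.0000], [0.0000, 10.0000, 0.0000]] (det J = 470.0000).
Solving J·Δ = −F gives Δ = (-1.2723, 0.7000, 0.6702).
Then the next iterate is (x₁, x₂, x₃)₁ = (1.7277, -0.3000, 0.1702).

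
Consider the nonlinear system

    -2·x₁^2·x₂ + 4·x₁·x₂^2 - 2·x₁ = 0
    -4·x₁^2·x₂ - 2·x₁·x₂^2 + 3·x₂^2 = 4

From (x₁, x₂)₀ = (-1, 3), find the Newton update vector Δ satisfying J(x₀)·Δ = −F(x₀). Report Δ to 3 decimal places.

(0.212, -1.164)

At (-1, 3): F = (-40.000, 29.000).
Jacobian J = [[-4·x₁·x₂ + 4·x₂^2 - 2, -2·x₁^2 + 8·x₁·x₂], [-8·x₁·x₂ - 2·x₂^2, -4·x₁^2 - 4·x₁·x₂ + 6·x₂]].
At the point, J = [[46.000, -26.000], [6.000, 26.000]] (det J = 1352.000).
Solving J·Δ = −F gives Δ = (0.212, -1.164).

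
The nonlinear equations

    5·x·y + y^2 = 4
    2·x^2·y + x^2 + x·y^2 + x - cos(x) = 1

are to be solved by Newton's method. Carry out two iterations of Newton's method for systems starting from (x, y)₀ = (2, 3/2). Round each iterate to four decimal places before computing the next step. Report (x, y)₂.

(0.7431, 0.8625)

At (2, 3/2): F = (13.2500, 21.916147).
Jacobian J = [[5·y, 5·x + 2·y], [4·x·y + 2·x + y^2 + sin(x) + 1, 2·x^2 + 2·x·y]].
At the point, J = [[7.5000, 13.0000], [20.159297, 14.0000]] (det J = -157.070867).
Solving J·Δ = −F gives Δ = (-0.6329, -0.6541).
Then the next iterate is (x, y)₁ = (1.3671, 0.8459).
Round to (1.3671, 0.8459) and repeat: F = (2.497696, 6.173906), J = [[4.2295, 8.5273], [10.054792, 6.050785]].
Δ = (-0.6240, 0.0166), so (x, y)₂ = (0.7431, 0.8625).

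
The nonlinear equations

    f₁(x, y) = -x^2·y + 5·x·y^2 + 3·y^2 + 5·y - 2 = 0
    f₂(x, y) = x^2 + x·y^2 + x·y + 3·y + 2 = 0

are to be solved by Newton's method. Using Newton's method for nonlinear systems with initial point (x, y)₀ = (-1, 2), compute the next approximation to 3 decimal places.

(-0.500, 4.500)

At (-1, 2): F = (-2.000, 3.000).
Jacobian J = [[-2·x·y + 5·y^2, -x^2 + 10·x·y + 6·y + 5], [2·x + y^2 + y, 2·x·y + x + 3]].
At the point, J = [[24.000, -4.000], [4.000, -2.000]] (det J = -32.000).
Solving J·Δ = −F gives Δ = (0.500, 2.500).
Then the next iterate is (x, y)₁ = (-0.500, 4.500).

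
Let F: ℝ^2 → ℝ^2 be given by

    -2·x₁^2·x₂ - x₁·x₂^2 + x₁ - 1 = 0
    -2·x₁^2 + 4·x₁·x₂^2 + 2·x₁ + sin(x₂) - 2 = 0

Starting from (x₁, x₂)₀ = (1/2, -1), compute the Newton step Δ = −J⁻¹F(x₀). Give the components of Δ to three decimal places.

At (1/2, -1): F = (-0.500, -0.34147).
Jacobian J = [[-4·x₁·x₂ - x₂^2 + 1, -2·x₁^2 - 2·x₁·x₂], [-4·x₁ + 4·x₂^2 + 2, 8·x₁·x₂ + cos(x₂)]].
At the point, J = [[2.000, 0.500], [4.000, -3.45970]] (det J = -8.91940).
Solving J·Δ = −F gives Δ = (0.213, 0.148).

(0.213, 0.148)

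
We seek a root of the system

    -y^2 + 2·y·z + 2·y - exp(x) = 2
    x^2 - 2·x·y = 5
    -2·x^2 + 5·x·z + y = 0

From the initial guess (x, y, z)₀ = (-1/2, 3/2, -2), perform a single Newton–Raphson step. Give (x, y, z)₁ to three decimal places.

(-1.012, 2.702, 2.519)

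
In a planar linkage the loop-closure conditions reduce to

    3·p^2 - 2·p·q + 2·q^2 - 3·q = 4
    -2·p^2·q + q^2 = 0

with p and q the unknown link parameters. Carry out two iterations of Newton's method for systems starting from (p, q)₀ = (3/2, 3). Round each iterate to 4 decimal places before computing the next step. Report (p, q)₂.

(1.1552, 2.6568)

At (3/2, 3): F = (2.7500, -4.5000).
Jacobian J = [[6·p - 2·q, -2·p + 4·q - 3], [-4·p·q, -2·p^2 + 2·q]].
At the point, J = [[3.0000, 6.0000], [-18.0000, 1.5000]] (det J = 112.5000).
Solving J·Δ = −F gives Δ = (-0.2767, -0.3200).
Then the next iterate is (p, q)₁ = (1.2233, 2.6800).
Round to (1.2233, 2.6800) and repeat: F = (0.257301, -0.838641), J = [[1.9798, 5.2734], [-13.113776, 2.367074]].
Δ = (-0.0681, -0.0232), so (p, q)₂ = (1.1552, 2.6568).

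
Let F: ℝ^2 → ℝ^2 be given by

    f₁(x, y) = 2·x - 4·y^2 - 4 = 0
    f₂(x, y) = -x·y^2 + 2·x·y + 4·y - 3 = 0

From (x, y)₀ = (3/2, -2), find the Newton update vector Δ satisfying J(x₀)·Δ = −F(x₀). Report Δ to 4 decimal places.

(-0.9545, 1.1818)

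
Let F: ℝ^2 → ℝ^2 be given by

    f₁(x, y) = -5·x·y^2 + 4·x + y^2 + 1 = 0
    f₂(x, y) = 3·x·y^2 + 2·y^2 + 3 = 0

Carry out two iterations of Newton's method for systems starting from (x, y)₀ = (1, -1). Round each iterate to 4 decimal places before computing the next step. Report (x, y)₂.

At (1, -1): F = (1.0000, 8.0000).
Jacobian J = [[-5·y^2 + 4, -10·x·y + 2·y], [3·y^2, 6·x·y + 4·y]].
At the point, J = [[-1.0000, 8.0000], [3.0000, -10.0000]] (det J = -14.0000).
Solving J·Δ = −F gives Δ = (-5.2857, -0.7857).
Then the next iterate is (x, y)₁ = (-4.2857, -1.7857).
Round to (-4.2857, -1.7857) and repeat: F = (55.375507, -31.620301), J = [[-11.943622, -80.101145], [9.566173, 38.775047]].
Δ = (1.2721, 0.5016), so (x, y)₂ = (-3.0136, -1.2841).

(-3.0136, -1.2841)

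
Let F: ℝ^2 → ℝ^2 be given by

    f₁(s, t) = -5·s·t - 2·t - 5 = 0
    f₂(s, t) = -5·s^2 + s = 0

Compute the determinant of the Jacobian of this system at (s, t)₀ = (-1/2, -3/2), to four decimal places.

-3.0000

J = [[-5·t, -5·s - 2], [-10·s + 1, 0]].
At the point, J = [[7.5000, 0.5000], [6.0000, 0.0000]].
det J = -3.0000.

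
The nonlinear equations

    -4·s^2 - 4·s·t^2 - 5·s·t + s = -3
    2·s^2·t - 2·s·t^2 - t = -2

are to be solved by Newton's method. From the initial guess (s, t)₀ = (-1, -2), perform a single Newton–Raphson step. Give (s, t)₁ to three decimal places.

At (-1, -2): F = (4.000, 8.000).
Jacobian J = [[-8·s - 4·t^2 - 5·t + 1, -8·s·t - 5·s], [4·s·t - 2·t^2, 2·s^2 - 4·s·t - 1]].
At the point, J = [[3.000, -11.000], [0.000, -7.000]] (det J = -21.000).
Solving J·Δ = −F gives Δ = (2.857, 1.143).
Then the next iterate is (s, t)₁ = (1.857, -0.857).

(1.857, -0.857)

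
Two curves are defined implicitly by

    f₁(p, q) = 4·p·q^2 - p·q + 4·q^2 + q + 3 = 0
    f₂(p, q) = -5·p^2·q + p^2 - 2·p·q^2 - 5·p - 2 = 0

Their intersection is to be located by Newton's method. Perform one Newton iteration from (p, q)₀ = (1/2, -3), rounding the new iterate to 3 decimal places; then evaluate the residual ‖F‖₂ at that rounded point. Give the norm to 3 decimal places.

19.439

At (1/2, -3): F = (55.500, -9.500).
Jacobian J = [[4·q^2 - q, 8·p·q - p + 8·q + 1], [-10·p·q + 2·p - 2·q^2 - 5, -5·p^2 - 4·p·q]].
At the point, J = [[39.000, -35.500], [-7.000, 4.750]] (det J = -63.250).
Solving J·Δ = −F gives Δ = (-1.164, 0.285).
Then the next iterate is (p, q)₁ = (-0.664, -2.715).
Re-evaluating at (-0.664, -2.715): F = (8.38917, 17.53505), so ‖F‖₂ = 19.439.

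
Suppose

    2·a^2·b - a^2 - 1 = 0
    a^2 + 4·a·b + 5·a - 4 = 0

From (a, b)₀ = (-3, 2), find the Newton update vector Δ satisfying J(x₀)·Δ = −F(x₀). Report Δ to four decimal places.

(-3.3333, -4.7778)

At (-3, 2): F = (26.0000, -34.0000).
Jacobian J = [[4·a·b - 2·a, 2·a^2], [2·a + 4·b + 5, 4·a]].
At the point, J = [[-18.0000, 18.0000], [7.0000, -12.0000]] (det J = 90.0000).
Solving J·Δ = −F gives Δ = (-3.3333, -4.7778).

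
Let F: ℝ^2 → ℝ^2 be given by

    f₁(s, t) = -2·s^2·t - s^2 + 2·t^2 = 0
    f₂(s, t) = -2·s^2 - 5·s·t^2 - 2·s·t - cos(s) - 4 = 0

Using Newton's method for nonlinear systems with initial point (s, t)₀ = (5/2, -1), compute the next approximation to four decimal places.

(0.4185, -1.1308)

At (5/2, -1): F = (8.2500, -23.198856).
Jacobian J = [[-4·s·t - 2·s, -2·s^2 + 4·t], [-4·s - 5·t^2 - 2·t + sin(s), -10·s·t - 2·s]].
At the point, J = [[5.0000, -16.5000], [-12.401528, 20.0000]] (det J = -104.625210).
Solving J·Δ = −F gives Δ = (-2.0815, -0.1308).
Then the next iterate is (s, t)₁ = (0.4185, -1.1308).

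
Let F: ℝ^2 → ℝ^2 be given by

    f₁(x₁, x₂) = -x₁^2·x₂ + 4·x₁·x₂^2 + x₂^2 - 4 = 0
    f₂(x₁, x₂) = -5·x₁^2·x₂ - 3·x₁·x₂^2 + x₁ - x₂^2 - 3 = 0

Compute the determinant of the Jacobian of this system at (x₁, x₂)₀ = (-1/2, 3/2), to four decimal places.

J = [[-2·x₁·x₂ + 4·x₂^2, -x₁^2 + 8·x₁·x₂ + 2·x₂], [-10·x₁·x₂ - 3·x₂^2 + 1, -5·x₁^2 - 6·x₁·x₂ - 2·x₂]].
At the point, J = [[10.5000, -3.2500], [1.7500, 0.2500]].
det J = 8.3125.

8.3125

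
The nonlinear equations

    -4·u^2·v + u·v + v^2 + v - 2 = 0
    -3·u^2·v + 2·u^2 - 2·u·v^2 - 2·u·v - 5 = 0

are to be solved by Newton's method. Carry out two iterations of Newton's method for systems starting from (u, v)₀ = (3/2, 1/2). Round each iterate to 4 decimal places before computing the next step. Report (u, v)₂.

(0.6521, -0.7815)

At (3/2, 1/2): F = (-5.0000, -6.1250).
Jacobian J = [[-8·u·v + v, -4·u^2 + u + 2·v + 1], [-6·u·v + 4·u - 2·v^2 - 2·v, -3·u^2 - 4·u·v - 2·u]].
At the point, J = [[-5.5000, -5.5000], [0.0000, -12.7500]] (det J = 70.1250).
Solving J·Δ = −F gives Δ = (-0.4287, -0.4804).
Then the next iterate is (u, v)₁ = (1.0713, 0.0196).
Round to (1.0713, 0.0196) and repeat: F = (-2.048997, -2.814934), J = [[-0.148380, -2.480235], [4.119247, -5.669641]].
Δ = (-0.4192, -0.8011), so (u, v)₂ = (0.6521, -0.7815).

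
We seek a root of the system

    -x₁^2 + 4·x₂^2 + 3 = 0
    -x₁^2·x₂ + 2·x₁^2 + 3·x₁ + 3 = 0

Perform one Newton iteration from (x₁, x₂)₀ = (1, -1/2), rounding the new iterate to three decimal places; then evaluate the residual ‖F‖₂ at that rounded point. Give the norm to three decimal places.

5.965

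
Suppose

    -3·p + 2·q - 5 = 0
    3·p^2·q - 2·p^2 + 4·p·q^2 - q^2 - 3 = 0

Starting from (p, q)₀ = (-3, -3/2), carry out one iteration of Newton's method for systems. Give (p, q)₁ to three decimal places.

At (-3, -3/2): F = (1.000, -90.750).
Jacobian J = [[-3, 2], [6·p·q - 4·p + 4·q^2, 3·p^2 + 8·p·q - 2·q]].
At the point, J = [[-3.000, 2.000], [48.000, 66.000]] (det J = -294.000).
Solving J·Δ = −F gives Δ = (0.842, 0.763).
Then the next iterate is (p, q)₁ = (-2.158, -0.737).

(-2.158, -0.737)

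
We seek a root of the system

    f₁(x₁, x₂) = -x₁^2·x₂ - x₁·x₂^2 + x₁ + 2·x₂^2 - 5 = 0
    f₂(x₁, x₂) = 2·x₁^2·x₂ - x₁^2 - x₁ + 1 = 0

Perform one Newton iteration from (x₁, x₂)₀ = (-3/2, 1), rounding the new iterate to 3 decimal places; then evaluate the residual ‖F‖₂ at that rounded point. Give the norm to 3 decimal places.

2.323

At (-3/2, 1): F = (-5.250, 4.750).
Jacobian J = [[-2·x₁·x₂ - x₂^2 + 1, -x₁^2 - 2·x₁·x₂ + 4·x₂], [4·x₁·x₂ - 2·x₁ - 1, 2·x₁^2]].
At the point, J = [[3.000, 4.750], [-4.000, 4.500]] (det J = 32.500).
Solving J·Δ = −F gives Δ = (1.421, 0.208).
Then the next iterate is (x₁, x₂)₁ = (-0.079, 1.208).
Re-evaluating at (-0.079, 1.208): F = (-2.05273, 1.08784), so ‖F‖₂ = 2.323.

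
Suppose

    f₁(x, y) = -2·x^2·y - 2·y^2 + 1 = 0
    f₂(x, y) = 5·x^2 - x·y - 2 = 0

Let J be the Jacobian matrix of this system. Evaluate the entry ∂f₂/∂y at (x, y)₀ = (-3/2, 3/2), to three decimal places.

1.500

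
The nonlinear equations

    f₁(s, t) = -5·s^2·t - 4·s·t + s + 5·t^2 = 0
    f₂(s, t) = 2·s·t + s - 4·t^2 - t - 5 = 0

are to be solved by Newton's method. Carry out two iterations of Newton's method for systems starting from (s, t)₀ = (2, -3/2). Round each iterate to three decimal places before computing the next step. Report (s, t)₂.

At (2, -3/2): F = (55.250, -16.500).
Jacobian J = [[-10·s·t - 4·t + 1, -5·s^2 - 4·s + 10·t], [2·t + 1, 2·s - 8·t - 1]].
At the point, J = [[37.000, -43.000], [-2.000, 15.000]] (det J = 469.000).
Solving J·Δ = −F gives Δ = (-0.254, 1.066).
Then the next iterate is (s, t)₁ = (1.746, -0.434).
Round to (1.746, -0.434) and repeat: F = (12.33412, -5.08895), J = [[10.31364, -26.56658], [0.132, 5.964]].
Δ = (0.948, 0.832), so (s, t)₂ = (2.694, 0.398).

(2.694, 0.398)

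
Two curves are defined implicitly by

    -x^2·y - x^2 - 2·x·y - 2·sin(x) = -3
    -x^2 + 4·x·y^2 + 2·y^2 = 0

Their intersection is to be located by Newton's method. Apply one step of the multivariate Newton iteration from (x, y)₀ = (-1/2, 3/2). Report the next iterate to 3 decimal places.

(-0.475, -4.870)

At (-1/2, 3/2): F = (4.83385, -0.250).
Jacobian J = [[-2·x·y - 2·x - 2·y - 2·cos(x), -x^2 - 2·x], [-2·x + 4·y^2, 8·x·y + 4·y]].
At the point, J = [[-2.25517, 0.750], [10.000, 0.000]] (det J = -7.500).
Solving J·Δ = −F gives Δ = (0.025, -6.370).
Then the next iterate is (x, y)₁ = (-0.475, -4.870).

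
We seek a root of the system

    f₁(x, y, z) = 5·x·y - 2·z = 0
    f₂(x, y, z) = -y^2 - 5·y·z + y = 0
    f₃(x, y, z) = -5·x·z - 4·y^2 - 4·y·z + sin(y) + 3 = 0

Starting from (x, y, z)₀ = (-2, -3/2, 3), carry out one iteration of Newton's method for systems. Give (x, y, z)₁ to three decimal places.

(-1.076, -0.954, 1.301)

At (-2, -3/2, 3): F = (9.000, 18.750, 41.00251).
Jacobian J = [[5·y, 5·x, -2], [0, -2·y - 5·z + 1, -5·y], [-5·z, -8·y - 4·z + cos(y), -5·x - 4·y]].
At the point, J = [[-7.500, -10.000, -2.000], [0.000, -11.000, 7.500], [-15.000, 0.07074, 16.000]] (det J = 2778.97897).
Solving J·Δ = −F gives Δ = (0.924, 0.546, -1.699).
Then the next iterate is (x, y, z)₁ = (-1.076, -0.954, 1.301).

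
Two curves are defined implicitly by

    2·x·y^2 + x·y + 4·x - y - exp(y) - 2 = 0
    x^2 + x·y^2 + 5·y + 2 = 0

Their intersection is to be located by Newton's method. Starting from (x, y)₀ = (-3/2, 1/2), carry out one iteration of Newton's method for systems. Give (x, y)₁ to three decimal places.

(0.724, 0.426)

At (-3/2, 1/2): F = (-11.64872, 6.375).
Jacobian J = [[2·y^2 + y + 4, 4·x·y + x - exp(y) - 1], [2·x + y^2, 2·x·y + 5]].
At the point, J = [[5.000, -7.14872], [-2.750, 3.500]] (det J = -2.15898).
Solving J·Δ = −F gives Δ = (2.224, -0.074).
Then the next iterate is (x, y)₁ = (0.724, 0.426).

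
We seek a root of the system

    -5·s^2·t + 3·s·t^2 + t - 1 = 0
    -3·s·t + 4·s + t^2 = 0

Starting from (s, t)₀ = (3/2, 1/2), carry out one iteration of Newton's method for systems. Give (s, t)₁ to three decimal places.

At (3/2, 1/2): F = (-5.000, 4.000).
Jacobian J = [[-10·s·t + 3·t^2, -5·s^2 + 6·s·t + 1], [-3·t + 4, -3·s + 2·t]].
At the point, J = [[-6.750, -5.750], [2.500, -3.500]] (det J = 38.000).
Solving J·Δ = −F gives Δ = (-1.066, 0.382).
Then the next iterate is (s, t)₁ = (0.434, 0.882).

(0.434, 0.882)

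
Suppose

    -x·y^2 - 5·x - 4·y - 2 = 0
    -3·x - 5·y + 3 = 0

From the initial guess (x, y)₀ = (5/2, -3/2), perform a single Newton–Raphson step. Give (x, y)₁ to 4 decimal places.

At (5/2, -3/2): F = (-14.1250, 3.0000).
Jacobian J = [[-y^2 - 5, -2·x·y - 4], [-3, -5]].
At the point, J = [[-7.2500, 3.5000], [-3.0000, -5.0000]] (det J = 46.7500).
Solving J·Δ = −F gives Δ = (-1.2861, 1.3717).
Then the next iterate is (x, y)₁ = (1.2139, -0.1283).

(1.2139, -0.1283)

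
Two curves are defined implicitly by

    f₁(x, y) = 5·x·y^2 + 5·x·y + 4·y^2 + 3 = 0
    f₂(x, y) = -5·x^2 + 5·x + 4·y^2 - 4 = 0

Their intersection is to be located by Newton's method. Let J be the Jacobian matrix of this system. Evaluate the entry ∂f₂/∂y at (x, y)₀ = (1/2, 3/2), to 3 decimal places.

∂f₂/∂y = 8·y.
At (1/2, 3/2) this is 12.000.

12.000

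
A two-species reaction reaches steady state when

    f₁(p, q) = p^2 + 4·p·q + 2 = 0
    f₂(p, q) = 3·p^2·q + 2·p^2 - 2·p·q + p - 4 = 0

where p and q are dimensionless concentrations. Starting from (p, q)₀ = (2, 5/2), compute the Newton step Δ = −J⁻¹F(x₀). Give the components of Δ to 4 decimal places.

At (2, 5/2): F = (26.0000, 26.0000).
Jacobian J = [[2·p + 4·q, 4·p], [6·p·q + 4·p - 2·q + 1, 3·p^2 - 2·p]].
At the point, J = [[14.0000, 8.0000], [34.0000, 8.0000]] (det J = -160.0000).
Solving J·Δ = −F gives Δ = (0.0000, -3.2500).

(0.0000, -3.2500)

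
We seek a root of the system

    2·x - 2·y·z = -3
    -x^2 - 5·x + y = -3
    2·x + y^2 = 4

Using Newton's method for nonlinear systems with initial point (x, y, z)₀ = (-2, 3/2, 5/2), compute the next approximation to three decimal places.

(5.450, -1.550, 9.717)

At (-2, 3/2, 5/2): F = (-8.500, 10.500, -5.750).
Jacobian J = [[2, -2·z, -2·y], [-2·x - 5, 1, 0], [2, 2·y, 0]].
At the point, J = [[2.000, -5.000, -3.000], [-1.000, 1.000, 0.000], [2.000, 3.000, 0.000]] (det J = 15.000).
Solving J·Δ = −F gives Δ = (7.450, -3.050, 7.217).
Then the next iterate is (x, y, z)₁ = (5.450, -1.550, 9.717).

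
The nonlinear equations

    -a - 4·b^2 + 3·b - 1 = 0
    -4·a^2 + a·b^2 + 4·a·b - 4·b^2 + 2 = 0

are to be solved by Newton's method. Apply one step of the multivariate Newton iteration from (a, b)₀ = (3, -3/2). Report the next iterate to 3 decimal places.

At (3, -3/2): F = (-17.500, -54.250).
Jacobian J = [[-1, -8·b + 3], [-8·a + b^2 + 4·b, 2·a·b + 4·a - 8·b]].
At the point, J = [[-1.000, 15.000], [-27.750, 15.000]] (det J = 401.250).
Solving J·Δ = −F gives Δ = (-1.374, 1.075).
Then the next iterate is (a, b)₁ = (1.626, -0.425).

(1.626, -0.425)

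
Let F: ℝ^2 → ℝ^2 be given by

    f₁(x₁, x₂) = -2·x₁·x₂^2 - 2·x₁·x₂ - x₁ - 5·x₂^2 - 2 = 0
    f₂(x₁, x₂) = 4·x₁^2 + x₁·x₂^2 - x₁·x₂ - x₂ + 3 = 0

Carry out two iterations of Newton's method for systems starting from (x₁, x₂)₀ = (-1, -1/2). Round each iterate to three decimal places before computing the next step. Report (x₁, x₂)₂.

At (-1, -1/2): F = (-2.750, 6.750).
Jacobian J = [[-2·x₂^2 - 2·x₂ - 1, -4·x₁·x₂ - 2·x₁ - 10·x₂], [8·x₁ + x₂^2 - x₂, 2·x₁·x₂ - x₁ - 1]].
At the point, J = [[-0.500, 5.000], [-7.250, 1.000]] (det J = 35.750).
Solving J·Δ = −F gives Δ = (1.021, 0.652).
Then the next iterate is (x₁, x₂)₁ = (0.021, 0.152).
Round to (0.021, 0.152) and repeat: F = (-2.14387, 2.84706), J = [[-1.35021, -1.57477], [0.03910, -1.01462]].
Δ = (-4.651, 2.627), so (x₁, x₂)₂ = (-4.630, 2.779).

(-4.630, 2.779)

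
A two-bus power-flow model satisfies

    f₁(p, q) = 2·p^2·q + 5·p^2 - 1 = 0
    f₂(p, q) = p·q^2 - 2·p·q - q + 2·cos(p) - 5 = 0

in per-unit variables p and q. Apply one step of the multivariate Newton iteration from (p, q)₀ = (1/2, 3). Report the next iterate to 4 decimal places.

(0.0869, 8.5880)

At (1/2, 3): F = (1.7500, -4.744835).
Jacobian J = [[4·p·q + 10·p, 2·p^2], [q^2 - 2·q - 2·sin(p), 2·p·q - 2·p - 1]].
At the point, J = [[11.0000, 0.5000], [2.041149, 1.0000]] (det J = 9.979426).
Solving J·Δ = −F gives Δ = (-0.4131, 5.5880).
Then the next iterate is (p, q)₁ = (0.0869, 8.5880).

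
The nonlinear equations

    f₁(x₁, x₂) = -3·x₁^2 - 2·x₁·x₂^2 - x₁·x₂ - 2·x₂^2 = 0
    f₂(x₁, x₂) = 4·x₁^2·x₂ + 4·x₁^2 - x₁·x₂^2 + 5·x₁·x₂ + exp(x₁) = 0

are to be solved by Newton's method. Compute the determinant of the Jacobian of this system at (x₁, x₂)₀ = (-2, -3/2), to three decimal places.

-6.459

J = [[-6·x₁ - 2·x₂^2 - x₂, -4·x₁·x₂ - x₁ - 4·x₂], [8·x₁·x₂ + 8·x₁ - x₂^2 + 5·x₂ + exp(x₁), 4·x₁^2 - 2·x₁·x₂ + 5·x₁]].
At the point, J = [[9.000, -4.000], [-1.61466, 0.000]].
det J = -6.459.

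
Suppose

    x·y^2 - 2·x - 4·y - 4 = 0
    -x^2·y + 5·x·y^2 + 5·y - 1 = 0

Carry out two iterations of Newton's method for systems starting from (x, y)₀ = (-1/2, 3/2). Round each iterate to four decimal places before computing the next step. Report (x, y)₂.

(-2.0924, 0.0473)

At (-1/2, 3/2): F = (-10.1250, 0.5000).
Jacobian J = [[y^2 - 2, 2·x·y - 4], [-2·x·y + 5·y^2, -x^2 + 10·x·y + 5]].
At the point, J = [[0.2500, -5.5000], [12.7500, -2.7500]] (det J = 69.4375).
Solving J·Δ = −F gives Δ = (-0.4406, -1.8609).
Then the next iterate is (x, y)₁ = (-0.9406, -0.3609).
Round to (-0.9406, -0.3609) and repeat: F = (-0.797712, -3.097762), J = [[-1.869751, -3.321075], [-0.027681, 7.509897]].
Δ = (-1.1518, 0.4082), so (x, y)₂ = (-2.0924, 0.0473).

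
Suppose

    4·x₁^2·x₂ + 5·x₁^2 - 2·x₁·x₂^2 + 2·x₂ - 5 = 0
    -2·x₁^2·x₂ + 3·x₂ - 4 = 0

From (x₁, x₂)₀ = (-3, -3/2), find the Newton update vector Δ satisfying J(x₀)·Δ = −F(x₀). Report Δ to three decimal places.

(0.941, 0.104)

At (-3, -3/2): F = (-3.500, 18.500).
Jacobian J = [[8·x₁·x₂ + 10·x₁ - 2·x₂^2, 4·x₁^2 - 4·x₁·x₂ + 2], [-4·x₁·x₂, -2·x₁^2 + 3]].
At the point, J = [[1.500, 20.000], [-18.000, -15.000]] (det J = 337.500).
Solving J·Δ = −F gives Δ = (0.941, 0.104).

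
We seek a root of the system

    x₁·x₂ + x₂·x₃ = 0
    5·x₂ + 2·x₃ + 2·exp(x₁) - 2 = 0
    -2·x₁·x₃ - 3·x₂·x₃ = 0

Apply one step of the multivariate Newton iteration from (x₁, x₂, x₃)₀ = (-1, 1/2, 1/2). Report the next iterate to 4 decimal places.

(-0.4274, 0.1412, 0.0686)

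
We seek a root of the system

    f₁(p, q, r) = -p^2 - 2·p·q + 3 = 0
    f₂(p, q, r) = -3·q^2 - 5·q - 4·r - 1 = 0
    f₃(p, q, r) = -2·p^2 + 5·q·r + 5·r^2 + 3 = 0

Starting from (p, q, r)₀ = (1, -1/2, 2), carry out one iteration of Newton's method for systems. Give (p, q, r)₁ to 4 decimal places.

At (1, -1/2, 2): F = (3.0000, -7.2500, 16.0000).
Jacobian J = [[-2·p - 2·q, -2·p, 0], [0, -6·q - 5, -4], [-4·p, 5·r, 5·q + 10·r]].
At the point, J = [[-1.0000, -2.0000, 0.0000], [0.0000, -2.0000, -4.0000], [-4.0000, 10.0000, 17.5000]] (det J = -37.0000).
Solving J·Δ = −F gives Δ = (-2.9932, 2.9966, -3.3108).
Then the next iterate is (p, q, r)₁ = (-1.9932, 2.4966, -1.3108).

(-1.9932, 2.4966, -1.3108)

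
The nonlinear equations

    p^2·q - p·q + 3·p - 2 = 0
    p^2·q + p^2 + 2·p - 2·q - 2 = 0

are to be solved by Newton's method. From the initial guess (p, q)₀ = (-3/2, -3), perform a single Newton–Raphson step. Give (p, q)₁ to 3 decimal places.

At (-3/2, -3): F = (-17.750, -3.500).
Jacobian J = [[2·p·q - q + 3, p^2 - p], [2·p·q + 2·p + 2, p^2 - 2]].
At the point, J = [[15.000, 3.750], [8.000, 0.250]] (det J = -26.250).
Solving J·Δ = −F gives Δ = (0.331, 3.410).
Then the next iterate is (p, q)₁ = (-1.169, 0.410).

(-1.169, 0.410)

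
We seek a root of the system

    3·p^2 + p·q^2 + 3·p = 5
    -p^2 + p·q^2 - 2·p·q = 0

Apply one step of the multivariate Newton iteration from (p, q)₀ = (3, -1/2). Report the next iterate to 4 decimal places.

(1.5328, -0.3090)

At (3, -1/2): F = (31.7500, -5.2500).
Jacobian J = [[6·p + q^2 + 3, 2·p·q], [-2·p + q^2 - 2·q, 2·p·q - 2·p]].
At the point, J = [[21.2500, -3.0000], [-4.7500, -9.0000]] (det J = -205.5000).
Solving J·Δ = −F gives Δ = (-1.4672, 0.1910).
Then the next iterate is (p, q)₁ = (1.5328, -0.3090).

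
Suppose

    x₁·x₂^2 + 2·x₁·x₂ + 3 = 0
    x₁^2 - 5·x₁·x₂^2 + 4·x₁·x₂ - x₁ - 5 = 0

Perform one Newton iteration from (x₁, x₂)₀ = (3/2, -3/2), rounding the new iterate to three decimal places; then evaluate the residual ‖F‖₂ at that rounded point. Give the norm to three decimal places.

At (3/2, -3/2): F = (1.875, -30.125).
Jacobian J = [[x₂^2 + 2·x₂, 2·x₁·x₂ + 2·x₁], [2·x₁ - 5·x₂^2 + 4·x₂ - 1, -10·x₁·x₂ + 4·x₁]].
At the point, J = [[-0.750, -1.500], [-15.250, 28.500]] (det J = -44.250).
Solving J·Δ = −F gives Δ = (0.186, 1.157).
Then the next iterate is (x₁, x₂)₁ = (1.686, -0.343).
Re-evaluating at (1.686, -0.343): F = (2.04176, -7.14838), so ‖F‖₂ = 7.434.

7.434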